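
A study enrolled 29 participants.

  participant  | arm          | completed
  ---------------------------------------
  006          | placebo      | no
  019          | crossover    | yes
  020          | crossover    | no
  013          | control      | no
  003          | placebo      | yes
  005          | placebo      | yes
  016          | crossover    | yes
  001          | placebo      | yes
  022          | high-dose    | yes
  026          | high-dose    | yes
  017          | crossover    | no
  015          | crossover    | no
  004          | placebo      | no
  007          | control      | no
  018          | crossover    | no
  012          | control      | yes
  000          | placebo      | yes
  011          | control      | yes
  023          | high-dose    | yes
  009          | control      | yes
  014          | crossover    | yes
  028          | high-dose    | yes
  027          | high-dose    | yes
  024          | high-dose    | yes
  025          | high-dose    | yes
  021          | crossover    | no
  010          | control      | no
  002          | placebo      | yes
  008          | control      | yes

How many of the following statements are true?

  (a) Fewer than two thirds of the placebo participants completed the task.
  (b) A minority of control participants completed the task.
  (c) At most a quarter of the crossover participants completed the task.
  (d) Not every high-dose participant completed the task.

(a) placebo: |A| = 7, |A ∩ B| = 5; needs |A ∩ B| / |A| < 2/3 — false.
(b) control: |A| = 7, |A ∩ B| = 4; needs |A ∩ B| < |A ∖ B| — false.
(c) crossover: |A| = 8, |A ∩ B| = 3; needs |A ∩ B| / |A| ≤ 1/4 — false.
(d) high-dose: |A| = 7, |A ∩ B| = 7; needs A ⊄ B (|A ∖ B| ≥ 1) — false.

0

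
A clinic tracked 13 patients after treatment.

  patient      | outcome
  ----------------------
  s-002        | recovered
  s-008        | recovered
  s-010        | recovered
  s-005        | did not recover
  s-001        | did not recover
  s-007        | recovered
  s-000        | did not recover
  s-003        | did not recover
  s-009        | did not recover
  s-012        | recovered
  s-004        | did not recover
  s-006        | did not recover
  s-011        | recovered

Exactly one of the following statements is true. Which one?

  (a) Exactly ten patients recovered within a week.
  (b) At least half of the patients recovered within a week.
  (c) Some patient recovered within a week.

(c)

|A| = 13, |A ∩ B| = 6, |A ∖ B| = 7.
(a) requires |A ∩ B| = 10: false.
(b) requires |A ∩ B| ≥ |A ∖ B|: false.
(c) requires A ∩ B ≠ ∅ (|A ∩ B| ≥ 1): true.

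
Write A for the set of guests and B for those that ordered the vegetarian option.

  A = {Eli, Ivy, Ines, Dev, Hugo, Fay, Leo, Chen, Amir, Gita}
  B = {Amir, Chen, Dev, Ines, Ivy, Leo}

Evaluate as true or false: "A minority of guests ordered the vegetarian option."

'A minority of guests ordered the vegetarian option' holds iff |A ∩ B| < |A ∖ B|.
A (the restrictor) = {Eli, Ivy, Ines, Dev, Hugo, Fay, Leo, Chen, Amir, Gita}, |A| = 10.
A ∩ B = {Ivy, Ines, Dev, Leo, Chen, Amir}, so |A ∩ B| = 6.
A ∖ B = {Eli, Hugo, Fay, Gita}, so |A ∖ B| = 4.
6 > 4, so the statement is false.

False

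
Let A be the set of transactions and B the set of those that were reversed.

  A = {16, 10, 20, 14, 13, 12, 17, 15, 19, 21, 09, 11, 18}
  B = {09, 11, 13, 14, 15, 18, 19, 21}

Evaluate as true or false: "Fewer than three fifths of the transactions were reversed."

False

Truth condition: |A ∩ B| / |A| < 3/5.
A (the restrictor) = {16, 10, 20, 14, 13, 12, 17, 15, 19, 21, 09, 11, 18}, |A| = 13.
A ∩ B = {14, 13, 15, 19, 21, 09, 11, 18}, so |A ∩ B| = 8.
A ∖ B = {16, 10, 20, 12, 17}, so |A ∖ B| = 5.
|A ∩ B|/|A| = 8/13, so the statement is false.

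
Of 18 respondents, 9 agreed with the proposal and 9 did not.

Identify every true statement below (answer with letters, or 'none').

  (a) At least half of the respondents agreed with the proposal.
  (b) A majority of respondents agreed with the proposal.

|A| = 18, |A ∩ B| = 9, |A ∖ B| = 9.
(a) |A ∩ B| ≥ |A ∖ B|: holds.
(b) |A ∩ B| > |A ∖ B|: fails.

(a)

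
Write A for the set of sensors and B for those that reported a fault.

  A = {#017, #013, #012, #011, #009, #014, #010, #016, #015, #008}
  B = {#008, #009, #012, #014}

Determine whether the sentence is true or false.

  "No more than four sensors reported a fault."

True

Truth condition: |A ∩ B| ≤ 4.
A (the restrictor) = {#017, #013, #012, #011, #009, #014, #010, #016, #015, #008}, |A| = 10.
A ∩ B = {#012, #009, #014, #008}, so |A ∩ B| = 4.
|A ∩ B| = 4, so the statement is true.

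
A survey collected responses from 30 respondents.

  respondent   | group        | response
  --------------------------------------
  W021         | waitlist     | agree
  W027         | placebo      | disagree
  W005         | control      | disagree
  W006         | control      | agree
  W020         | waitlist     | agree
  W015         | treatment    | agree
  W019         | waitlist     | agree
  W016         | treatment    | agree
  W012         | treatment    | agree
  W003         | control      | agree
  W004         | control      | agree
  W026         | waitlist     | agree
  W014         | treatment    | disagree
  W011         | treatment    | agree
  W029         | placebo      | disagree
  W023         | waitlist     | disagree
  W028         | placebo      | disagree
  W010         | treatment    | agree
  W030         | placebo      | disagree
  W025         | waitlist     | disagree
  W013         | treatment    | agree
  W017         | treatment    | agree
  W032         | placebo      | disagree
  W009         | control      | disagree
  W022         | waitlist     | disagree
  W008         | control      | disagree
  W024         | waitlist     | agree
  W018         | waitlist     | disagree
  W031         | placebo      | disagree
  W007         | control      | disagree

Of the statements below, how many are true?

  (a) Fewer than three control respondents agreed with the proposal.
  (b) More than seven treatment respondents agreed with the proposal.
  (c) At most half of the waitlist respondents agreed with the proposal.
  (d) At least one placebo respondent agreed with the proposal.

0

(a) control: |A| = 7, |A ∩ B| = 3; needs |A ∩ B| < 3 — false.
(b) treatment: |A| = 8, |A ∩ B| = 7; needs |A ∩ B| > 7 — false.
(c) waitlist: |A| = 9, |A ∩ B| = 5; needs |A ∩ B| ≤ |A ∖ B| — false.
(d) placebo: |A| = 6, |A ∩ B| = 0; needs A ∩ B ≠ ∅ (|A ∩ B| ≥ 1) — false.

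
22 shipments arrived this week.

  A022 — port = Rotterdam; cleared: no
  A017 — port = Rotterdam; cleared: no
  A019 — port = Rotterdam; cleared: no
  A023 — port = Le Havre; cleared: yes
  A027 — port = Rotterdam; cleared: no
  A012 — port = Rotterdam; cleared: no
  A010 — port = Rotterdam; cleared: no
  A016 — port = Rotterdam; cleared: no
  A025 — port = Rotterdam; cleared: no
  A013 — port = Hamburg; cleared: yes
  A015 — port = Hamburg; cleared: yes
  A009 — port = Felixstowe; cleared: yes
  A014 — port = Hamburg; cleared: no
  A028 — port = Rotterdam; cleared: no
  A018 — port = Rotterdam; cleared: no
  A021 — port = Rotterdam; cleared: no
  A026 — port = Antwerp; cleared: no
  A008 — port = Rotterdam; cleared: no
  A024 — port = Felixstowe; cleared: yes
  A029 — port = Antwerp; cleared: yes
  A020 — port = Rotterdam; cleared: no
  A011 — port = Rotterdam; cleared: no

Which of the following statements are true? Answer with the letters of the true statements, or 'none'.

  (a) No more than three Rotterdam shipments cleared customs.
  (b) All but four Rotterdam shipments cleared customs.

|A| = 14, |A ∩ B| = 0, |A ∖ B| = 14.
(a) |A ∩ B| ≤ 3: holds.
(b) |A ∖ B| = 4: fails.

(a)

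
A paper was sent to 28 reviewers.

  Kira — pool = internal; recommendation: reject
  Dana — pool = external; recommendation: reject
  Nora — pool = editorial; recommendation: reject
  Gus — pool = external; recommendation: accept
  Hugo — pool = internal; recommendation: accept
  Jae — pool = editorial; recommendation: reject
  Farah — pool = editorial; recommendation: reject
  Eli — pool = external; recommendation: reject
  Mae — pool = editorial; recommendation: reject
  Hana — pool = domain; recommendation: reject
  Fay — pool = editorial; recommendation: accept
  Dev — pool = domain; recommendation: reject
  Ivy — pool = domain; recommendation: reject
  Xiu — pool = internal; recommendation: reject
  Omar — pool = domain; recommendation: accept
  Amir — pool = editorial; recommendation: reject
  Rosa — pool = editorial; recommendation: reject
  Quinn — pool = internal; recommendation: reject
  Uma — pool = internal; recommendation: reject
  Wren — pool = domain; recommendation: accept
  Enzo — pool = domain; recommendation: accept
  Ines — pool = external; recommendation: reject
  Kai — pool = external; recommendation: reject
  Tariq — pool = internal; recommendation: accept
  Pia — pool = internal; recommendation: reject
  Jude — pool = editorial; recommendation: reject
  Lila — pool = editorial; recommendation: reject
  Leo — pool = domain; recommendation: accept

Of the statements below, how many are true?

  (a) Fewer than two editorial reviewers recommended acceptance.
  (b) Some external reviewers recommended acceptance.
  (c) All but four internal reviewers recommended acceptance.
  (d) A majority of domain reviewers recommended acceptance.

3

(a) editorial: |A| = 9, |A ∩ B| = 1; needs |A ∩ B| < 2 — true.
(b) external: |A| = 5, |A ∩ B| = 1; needs A ∩ B ≠ ∅ (|A ∩ B| ≥ 1) — true.
(c) internal: |A| = 7, |A ∩ B| = 2; needs |A ∖ B| = 4 — false.
(d) domain: |A| = 7, |A ∩ B| = 4; needs |A ∩ B| > |A ∖ B| — true.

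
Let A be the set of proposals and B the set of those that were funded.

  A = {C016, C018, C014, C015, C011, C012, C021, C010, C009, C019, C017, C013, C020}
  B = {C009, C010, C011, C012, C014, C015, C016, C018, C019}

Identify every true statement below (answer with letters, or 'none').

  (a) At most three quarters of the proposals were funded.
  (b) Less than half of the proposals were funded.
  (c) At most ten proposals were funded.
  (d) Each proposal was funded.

(a), (c)

|A| = 13, |A ∩ B| = 9, |A ∖ B| = 4.
(a) |A ∩ B| / |A| ≤ 3/4: holds.
(b) |A ∩ B| < |A ∖ B|: fails.
(c) |A ∩ B| ≤ 10: holds.
(d) A ⊆ B, i.e. every element of A is in B (|A ∖ B| = 0): fails.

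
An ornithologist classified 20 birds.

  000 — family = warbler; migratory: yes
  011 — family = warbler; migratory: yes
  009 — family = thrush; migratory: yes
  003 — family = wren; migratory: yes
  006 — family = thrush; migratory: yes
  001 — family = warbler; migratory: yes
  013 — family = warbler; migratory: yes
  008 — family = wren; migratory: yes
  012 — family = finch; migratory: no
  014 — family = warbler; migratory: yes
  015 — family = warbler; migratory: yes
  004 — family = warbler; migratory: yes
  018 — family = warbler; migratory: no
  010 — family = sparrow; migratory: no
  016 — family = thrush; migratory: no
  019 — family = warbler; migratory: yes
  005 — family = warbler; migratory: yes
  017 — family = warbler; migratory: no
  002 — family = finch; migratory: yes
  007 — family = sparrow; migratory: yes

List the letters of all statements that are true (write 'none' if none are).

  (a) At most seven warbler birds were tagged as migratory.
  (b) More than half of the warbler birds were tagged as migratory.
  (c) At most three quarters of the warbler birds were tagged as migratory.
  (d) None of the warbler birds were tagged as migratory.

|A| = 11, |A ∩ B| = 9, |A ∖ B| = 2.
(a) |A ∩ B| ≤ 7: fails.
(b) |A ∩ B| > |A ∖ B|: holds.
(c) |A ∩ B| / |A| ≤ 3/4: fails.
(d) A ∩ B = ∅ (|A ∩ B| = 0): fails.

(b)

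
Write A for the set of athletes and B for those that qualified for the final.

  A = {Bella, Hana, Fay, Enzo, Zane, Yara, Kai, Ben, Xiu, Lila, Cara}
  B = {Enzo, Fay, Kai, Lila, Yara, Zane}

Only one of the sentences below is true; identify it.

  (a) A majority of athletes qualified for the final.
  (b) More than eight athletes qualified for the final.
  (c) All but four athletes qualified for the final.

(a)

|A| = 11, |A ∩ B| = 6, |A ∖ B| = 5.
(a) requires |A ∩ B| > |A ∖ B|: true.
(b) requires |A ∩ B| > 8: false.
(c) requires |A ∖ B| = 4: false.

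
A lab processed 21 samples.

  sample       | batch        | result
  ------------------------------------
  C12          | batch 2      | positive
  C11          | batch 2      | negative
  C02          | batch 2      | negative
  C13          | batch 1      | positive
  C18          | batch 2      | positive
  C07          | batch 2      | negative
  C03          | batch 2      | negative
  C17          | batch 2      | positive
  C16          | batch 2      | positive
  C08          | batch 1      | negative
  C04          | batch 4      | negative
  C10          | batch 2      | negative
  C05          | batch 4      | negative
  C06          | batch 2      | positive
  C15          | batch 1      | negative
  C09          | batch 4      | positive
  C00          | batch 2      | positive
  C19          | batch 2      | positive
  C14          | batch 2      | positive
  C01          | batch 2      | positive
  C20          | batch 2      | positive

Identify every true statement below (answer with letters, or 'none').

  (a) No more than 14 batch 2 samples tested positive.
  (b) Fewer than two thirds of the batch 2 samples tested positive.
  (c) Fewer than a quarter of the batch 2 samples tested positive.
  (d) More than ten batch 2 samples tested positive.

|A| = 15, |A ∩ B| = 10, |A ∖ B| = 5.
(a) |A ∩ B| ≤ 14: holds.
(b) |A ∩ B| / |A| < 2/3: fails.
(c) |A ∩ B| / |A| < 1/4: fails.
(d) |A ∩ B| > 10: fails.

(a)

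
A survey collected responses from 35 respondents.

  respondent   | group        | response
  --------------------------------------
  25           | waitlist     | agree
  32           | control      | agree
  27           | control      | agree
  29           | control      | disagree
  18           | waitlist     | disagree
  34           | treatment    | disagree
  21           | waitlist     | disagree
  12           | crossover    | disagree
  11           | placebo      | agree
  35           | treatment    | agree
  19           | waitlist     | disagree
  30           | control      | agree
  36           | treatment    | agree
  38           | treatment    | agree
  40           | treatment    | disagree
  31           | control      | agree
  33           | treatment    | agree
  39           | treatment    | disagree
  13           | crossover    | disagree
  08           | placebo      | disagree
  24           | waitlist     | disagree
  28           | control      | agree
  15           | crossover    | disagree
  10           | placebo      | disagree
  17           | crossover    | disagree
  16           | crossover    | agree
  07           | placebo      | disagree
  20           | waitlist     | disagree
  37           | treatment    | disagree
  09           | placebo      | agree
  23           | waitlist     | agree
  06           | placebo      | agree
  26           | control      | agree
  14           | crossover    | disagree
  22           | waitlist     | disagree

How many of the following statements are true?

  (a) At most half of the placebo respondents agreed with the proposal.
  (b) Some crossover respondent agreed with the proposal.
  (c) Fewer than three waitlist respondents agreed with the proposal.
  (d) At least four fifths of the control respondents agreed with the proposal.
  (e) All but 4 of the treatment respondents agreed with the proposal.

(a) placebo: |A| = 6, |A ∩ B| = 3; needs |A ∩ B| ≤ |A ∖ B| — true.
(b) crossover: |A| = 6, |A ∩ B| = 1; needs A ∩ B ≠ ∅ (|A ∩ B| ≥ 1) — true.
(c) waitlist: |A| = 8, |A ∩ B| = 2; needs |A ∩ B| < 3 — true.
(d) control: |A| = 7, |A ∩ B| = 6; needs |A ∩ B| / |A| ≥ 4/5 — true.
(e) treatment: |A| = 8, |A ∩ B| = 4; needs |A ∖ B| = 4 — true.

5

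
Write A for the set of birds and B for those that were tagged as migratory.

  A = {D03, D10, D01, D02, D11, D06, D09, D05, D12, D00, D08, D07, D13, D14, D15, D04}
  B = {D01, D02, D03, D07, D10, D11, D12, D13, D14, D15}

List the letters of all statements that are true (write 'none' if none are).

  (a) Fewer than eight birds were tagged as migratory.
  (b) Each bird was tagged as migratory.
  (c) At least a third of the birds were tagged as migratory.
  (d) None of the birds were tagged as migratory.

|A| = 16, |A ∩ B| = 10, |A ∖ B| = 6.
(a) |A ∩ B| < 8: fails.
(b) A ⊆ B, i.e. every element of A is in B (|A ∖ B| = 0): fails.
(c) |A ∩ B| / |A| ≥ 1/3: holds.
(d) A ∩ B = ∅ (|A ∩ B| = 0): fails.

(c)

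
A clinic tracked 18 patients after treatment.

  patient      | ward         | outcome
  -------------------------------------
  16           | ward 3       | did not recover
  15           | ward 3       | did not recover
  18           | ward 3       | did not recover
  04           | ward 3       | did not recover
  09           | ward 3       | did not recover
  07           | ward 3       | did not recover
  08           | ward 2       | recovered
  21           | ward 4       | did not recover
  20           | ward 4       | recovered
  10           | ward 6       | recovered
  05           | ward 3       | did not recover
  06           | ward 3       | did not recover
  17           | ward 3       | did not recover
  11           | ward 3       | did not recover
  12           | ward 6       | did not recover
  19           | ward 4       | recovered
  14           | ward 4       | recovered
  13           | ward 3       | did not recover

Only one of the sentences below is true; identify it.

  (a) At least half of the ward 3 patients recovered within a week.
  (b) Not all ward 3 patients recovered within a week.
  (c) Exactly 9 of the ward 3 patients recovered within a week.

(b)

|A| = 11, |A ∩ B| = 0, |A ∖ B| = 11.
(a) requires |A ∩ B| ≥ |A ∖ B|: false.
(b) requires A ⊄ B (|A ∖ B| ≥ 1): true.
(c) requires |A ∩ B| = 9: false.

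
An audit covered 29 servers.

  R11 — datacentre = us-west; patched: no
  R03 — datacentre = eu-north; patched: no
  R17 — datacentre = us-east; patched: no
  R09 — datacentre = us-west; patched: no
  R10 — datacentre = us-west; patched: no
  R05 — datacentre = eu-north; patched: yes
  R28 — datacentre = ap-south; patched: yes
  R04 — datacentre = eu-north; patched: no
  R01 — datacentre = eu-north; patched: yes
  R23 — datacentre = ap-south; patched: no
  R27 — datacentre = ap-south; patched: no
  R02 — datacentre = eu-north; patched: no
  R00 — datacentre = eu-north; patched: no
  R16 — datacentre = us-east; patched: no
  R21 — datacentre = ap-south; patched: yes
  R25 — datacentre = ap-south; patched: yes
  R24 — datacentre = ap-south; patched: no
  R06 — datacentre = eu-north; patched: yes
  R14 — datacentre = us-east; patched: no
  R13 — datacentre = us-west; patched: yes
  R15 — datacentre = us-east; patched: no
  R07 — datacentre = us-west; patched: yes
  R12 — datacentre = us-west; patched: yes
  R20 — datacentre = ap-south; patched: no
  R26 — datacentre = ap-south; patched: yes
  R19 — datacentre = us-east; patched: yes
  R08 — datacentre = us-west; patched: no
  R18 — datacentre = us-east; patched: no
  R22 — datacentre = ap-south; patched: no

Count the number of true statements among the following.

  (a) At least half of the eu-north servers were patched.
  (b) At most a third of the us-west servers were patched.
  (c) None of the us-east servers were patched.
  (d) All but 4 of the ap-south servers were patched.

(a) eu-north: |A| = 7, |A ∩ B| = 3; needs |A ∩ B| ≥ |A ∖ B| — false.
(b) us-west: |A| = 7, |A ∩ B| = 3; needs |A ∩ B| / |A| ≤ 1/3 — false.
(c) us-east: |A| = 6, |A ∩ B| = 1; needs A ∩ B = ∅ (|A ∩ B| = 0) — false.
(d) ap-south: |A| = 9, |A ∩ B| = 4; needs |A ∖ B| = 4 — false.

0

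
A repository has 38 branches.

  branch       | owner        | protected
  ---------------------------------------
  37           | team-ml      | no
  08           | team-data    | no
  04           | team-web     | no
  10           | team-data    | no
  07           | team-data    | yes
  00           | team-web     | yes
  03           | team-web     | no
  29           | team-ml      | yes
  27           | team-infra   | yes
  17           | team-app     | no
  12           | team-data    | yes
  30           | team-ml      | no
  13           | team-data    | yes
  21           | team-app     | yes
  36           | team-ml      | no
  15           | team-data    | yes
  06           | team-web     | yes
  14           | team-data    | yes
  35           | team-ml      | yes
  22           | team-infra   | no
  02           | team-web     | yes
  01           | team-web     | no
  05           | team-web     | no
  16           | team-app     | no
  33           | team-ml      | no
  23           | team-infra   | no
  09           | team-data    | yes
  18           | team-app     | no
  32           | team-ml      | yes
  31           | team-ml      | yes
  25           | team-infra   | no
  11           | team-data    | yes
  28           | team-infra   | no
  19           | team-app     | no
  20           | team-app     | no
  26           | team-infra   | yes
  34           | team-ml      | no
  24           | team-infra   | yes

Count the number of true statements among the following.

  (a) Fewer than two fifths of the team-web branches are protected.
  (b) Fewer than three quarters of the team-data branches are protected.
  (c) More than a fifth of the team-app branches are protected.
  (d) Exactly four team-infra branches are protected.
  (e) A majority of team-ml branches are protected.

0

(a) team-web: |A| = 7, |A ∩ B| = 3; needs |A ∩ B| / |A| < 2/5 — false.
(b) team-data: |A| = 9, |A ∩ B| = 7; needs |A ∩ B| / |A| < 3/4 — false.
(c) team-app: |A| = 6, |A ∩ B| = 1; needs |A ∩ B| / |A| > 1/5 — false.
(d) team-infra: |A| = 7, |A ∩ B| = 3; needs |A ∩ B| = 4 — false.
(e) team-ml: |A| = 9, |A ∩ B| = 4; needs |A ∩ B| > |A ∖ B| — false.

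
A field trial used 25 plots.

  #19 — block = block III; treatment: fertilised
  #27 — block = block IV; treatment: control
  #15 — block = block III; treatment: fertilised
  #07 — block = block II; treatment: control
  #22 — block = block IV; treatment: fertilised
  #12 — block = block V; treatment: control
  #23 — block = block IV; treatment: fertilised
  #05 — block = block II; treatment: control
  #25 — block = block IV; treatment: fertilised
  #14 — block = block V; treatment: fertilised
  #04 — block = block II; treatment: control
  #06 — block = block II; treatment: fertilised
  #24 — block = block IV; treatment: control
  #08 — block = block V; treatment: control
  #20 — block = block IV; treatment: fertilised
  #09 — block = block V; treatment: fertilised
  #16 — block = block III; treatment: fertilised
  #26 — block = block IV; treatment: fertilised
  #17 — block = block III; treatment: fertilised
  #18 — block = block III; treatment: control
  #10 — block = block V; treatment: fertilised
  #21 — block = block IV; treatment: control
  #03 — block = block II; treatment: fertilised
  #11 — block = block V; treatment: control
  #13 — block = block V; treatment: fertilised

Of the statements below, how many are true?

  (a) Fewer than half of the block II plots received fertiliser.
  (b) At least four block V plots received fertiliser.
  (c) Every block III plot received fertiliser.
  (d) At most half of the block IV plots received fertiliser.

(a) block II: |A| = 5, |A ∩ B| = 2; needs |A ∩ B| < |A ∖ B| — true.
(b) block V: |A| = 7, |A ∩ B| = 4; needs |A ∩ B| ≥ 4 — true.
(c) block III: |A| = 5, |A ∩ B| = 4; needs A ⊆ B, i.e. every element of A is in B (|A ∖ B| = 0) — false.
(d) block IV: |A| = 8, |A ∩ B| = 5; needs |A ∩ B| ≤ |A ∖ B| — false.

2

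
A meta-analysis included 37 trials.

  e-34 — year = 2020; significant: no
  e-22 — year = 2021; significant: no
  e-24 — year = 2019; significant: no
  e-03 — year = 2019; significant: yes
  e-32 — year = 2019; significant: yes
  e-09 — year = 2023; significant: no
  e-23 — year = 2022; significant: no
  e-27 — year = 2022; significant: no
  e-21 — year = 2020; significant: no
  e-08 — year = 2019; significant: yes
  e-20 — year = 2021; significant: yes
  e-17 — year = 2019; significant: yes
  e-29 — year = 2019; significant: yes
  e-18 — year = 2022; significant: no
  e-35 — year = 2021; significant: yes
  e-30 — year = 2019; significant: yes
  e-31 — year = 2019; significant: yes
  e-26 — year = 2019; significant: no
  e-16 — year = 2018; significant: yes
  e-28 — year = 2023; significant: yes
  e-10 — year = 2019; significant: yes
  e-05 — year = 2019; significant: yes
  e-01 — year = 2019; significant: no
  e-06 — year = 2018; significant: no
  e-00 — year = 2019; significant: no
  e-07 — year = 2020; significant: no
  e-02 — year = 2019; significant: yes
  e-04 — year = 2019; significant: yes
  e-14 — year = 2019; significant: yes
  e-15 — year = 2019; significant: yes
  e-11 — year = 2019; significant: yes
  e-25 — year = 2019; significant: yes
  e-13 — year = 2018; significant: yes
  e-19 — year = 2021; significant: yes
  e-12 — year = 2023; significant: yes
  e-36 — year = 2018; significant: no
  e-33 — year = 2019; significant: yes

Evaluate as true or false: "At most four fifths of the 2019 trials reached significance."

'At most four fifths of the 2019 trials reached significance' holds iff |A ∩ B| / |A| ≤ 4/5.
|A| = 20, |A ∩ B| = 16, |A ∖ B| = 4.
|A ∩ B|/|A| = 16/20, so the statement is true.

True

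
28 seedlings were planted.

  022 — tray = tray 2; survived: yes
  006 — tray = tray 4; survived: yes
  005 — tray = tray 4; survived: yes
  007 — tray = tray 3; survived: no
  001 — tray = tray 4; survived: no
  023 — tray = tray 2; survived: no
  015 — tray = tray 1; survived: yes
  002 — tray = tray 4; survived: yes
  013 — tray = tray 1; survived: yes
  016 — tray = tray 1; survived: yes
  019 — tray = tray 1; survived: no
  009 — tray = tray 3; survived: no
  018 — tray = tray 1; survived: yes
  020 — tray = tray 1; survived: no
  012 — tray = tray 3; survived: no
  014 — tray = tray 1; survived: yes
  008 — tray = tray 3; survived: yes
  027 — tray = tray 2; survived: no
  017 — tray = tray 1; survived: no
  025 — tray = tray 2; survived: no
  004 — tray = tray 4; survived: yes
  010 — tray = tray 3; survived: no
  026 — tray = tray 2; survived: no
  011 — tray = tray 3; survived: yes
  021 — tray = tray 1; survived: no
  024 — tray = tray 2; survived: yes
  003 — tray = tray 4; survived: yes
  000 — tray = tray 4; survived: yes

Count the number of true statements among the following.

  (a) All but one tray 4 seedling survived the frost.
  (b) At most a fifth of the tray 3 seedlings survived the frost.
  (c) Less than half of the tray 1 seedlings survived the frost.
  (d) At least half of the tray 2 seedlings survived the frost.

(a) tray 4: |A| = 7, |A ∩ B| = 6; needs |A ∖ B| = 1 — true.
(b) tray 3: |A| = 6, |A ∩ B| = 2; needs |A ∩ B| / |A| ≤ 1/5 — false.
(c) tray 1: |A| = 9, |A ∩ B| = 5; needs |A ∩ B| < |A ∖ B| — false.
(d) tray 2: |A| = 6, |A ∩ B| = 2; needs |A ∩ B| ≥ |A ∖ B| — false.

1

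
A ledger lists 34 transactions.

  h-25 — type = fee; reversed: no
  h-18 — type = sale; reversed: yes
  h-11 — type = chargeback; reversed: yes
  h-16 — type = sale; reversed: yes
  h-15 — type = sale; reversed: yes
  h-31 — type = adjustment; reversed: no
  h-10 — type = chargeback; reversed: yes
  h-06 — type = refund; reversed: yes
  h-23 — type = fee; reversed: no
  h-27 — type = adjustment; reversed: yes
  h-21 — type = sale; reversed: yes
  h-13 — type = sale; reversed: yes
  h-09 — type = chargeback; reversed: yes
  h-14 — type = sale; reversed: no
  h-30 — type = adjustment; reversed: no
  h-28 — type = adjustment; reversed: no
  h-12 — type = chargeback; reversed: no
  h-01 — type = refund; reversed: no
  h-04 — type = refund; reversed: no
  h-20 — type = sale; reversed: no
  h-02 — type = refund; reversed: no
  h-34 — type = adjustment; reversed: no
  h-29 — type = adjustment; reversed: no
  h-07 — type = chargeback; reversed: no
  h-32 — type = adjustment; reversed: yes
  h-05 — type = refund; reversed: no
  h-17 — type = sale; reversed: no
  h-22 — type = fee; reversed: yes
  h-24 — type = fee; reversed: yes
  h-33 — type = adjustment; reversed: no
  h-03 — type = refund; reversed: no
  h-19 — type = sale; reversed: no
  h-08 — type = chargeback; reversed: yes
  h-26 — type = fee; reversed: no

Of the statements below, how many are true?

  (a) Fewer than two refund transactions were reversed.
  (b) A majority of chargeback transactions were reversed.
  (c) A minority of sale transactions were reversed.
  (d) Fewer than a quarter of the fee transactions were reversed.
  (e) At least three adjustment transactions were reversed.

2

(a) refund: |A| = 6, |A ∩ B| = 1; needs |A ∩ B| < 2 — true.
(b) chargeback: |A| = 6, |A ∩ B| = 4; needs |A ∩ B| > |A ∖ B| — true.
(c) sale: |A| = 9, |A ∩ B| = 5; needs |A ∩ B| < |A ∖ B| — false.
(d) fee: |A| = 5, |A ∩ B| = 2; needs |A ∩ B| / |A| < 1/4 — false.
(e) adjustment: |A| = 8, |A ∩ B| = 2; needs |A ∩ B| ≥ 3 — false.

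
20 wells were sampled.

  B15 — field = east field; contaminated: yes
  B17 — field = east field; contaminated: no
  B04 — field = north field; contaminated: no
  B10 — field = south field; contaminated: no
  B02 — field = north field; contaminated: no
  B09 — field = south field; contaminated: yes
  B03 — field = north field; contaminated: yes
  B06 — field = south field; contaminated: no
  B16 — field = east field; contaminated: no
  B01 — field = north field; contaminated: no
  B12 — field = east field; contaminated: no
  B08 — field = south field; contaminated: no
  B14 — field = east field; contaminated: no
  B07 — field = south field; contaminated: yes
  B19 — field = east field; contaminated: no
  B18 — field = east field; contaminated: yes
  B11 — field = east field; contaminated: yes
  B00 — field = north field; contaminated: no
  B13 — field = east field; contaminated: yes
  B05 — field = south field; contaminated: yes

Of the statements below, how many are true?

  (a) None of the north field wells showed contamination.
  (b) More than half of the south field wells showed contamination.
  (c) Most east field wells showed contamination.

(a) north field: |A| = 5, |A ∩ B| = 1; needs A ∩ B = ∅ (|A ∩ B| = 0) — false.
(b) south field: |A| = 6, |A ∩ B| = 3; needs |A ∩ B| > |A ∖ B| — false.
(c) east field: |A| = 9, |A ∩ B| = 4; needs |A ∩ B| > |A ∖ B| — false.

0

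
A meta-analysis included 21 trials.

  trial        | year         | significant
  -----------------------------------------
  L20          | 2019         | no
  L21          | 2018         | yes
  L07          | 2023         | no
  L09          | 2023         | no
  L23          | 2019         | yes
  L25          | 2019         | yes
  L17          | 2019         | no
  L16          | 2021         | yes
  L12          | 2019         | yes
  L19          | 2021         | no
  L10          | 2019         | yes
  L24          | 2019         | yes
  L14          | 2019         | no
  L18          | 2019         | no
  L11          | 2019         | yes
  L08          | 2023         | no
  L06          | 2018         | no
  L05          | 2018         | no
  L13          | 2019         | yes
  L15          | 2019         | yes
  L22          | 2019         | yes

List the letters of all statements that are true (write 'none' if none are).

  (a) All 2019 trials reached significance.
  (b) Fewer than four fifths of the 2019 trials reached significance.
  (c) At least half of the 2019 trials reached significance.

(b), (c)

|A| = 13, |A ∩ B| = 9, |A ∖ B| = 4.
(a) A ⊆ B, i.e. every element of A is in B (|A ∖ B| = 0): fails.
(b) |A ∩ B| / |A| < 4/5: holds.
(c) |A ∩ B| ≥ |A ∖ B|: holds.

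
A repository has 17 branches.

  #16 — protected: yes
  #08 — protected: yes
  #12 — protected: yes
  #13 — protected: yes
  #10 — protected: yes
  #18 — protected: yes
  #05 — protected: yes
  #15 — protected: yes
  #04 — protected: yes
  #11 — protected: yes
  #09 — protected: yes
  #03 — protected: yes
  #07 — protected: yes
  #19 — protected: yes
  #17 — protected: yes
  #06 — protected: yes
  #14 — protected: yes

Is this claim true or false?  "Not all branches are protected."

False

The determiner here denotes the relation: A ⊄ B (|A ∖ B| ≥ 1).
|A| = 17, |A ∩ B| = 17, |A ∖ B| = 0.
So the statement is false.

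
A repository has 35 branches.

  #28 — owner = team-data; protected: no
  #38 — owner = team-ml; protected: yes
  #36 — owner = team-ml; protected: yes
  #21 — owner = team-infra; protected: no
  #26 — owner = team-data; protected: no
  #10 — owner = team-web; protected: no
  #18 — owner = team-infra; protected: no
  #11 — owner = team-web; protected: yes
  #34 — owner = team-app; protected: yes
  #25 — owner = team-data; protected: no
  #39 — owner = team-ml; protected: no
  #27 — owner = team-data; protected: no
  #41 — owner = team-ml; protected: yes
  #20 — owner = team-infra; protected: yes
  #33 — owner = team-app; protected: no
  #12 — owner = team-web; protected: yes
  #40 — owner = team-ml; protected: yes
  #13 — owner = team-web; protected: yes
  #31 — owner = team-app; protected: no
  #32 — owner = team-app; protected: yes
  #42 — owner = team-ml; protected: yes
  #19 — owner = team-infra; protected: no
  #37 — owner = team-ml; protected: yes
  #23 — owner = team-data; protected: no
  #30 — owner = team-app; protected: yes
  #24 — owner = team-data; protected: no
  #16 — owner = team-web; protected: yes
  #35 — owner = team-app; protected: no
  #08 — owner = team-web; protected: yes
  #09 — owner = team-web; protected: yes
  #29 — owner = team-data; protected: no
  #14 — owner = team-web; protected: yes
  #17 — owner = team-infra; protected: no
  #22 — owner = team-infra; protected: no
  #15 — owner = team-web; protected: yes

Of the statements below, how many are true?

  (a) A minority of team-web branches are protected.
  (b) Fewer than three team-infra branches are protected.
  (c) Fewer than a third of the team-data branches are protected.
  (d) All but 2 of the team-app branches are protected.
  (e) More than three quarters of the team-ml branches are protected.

(a) team-web: |A| = 9, |A ∩ B| = 8; needs |A ∩ B| < |A ∖ B| — false.
(b) team-infra: |A| = 6, |A ∩ B| = 1; needs |A ∩ B| < 3 — true.
(c) team-data: |A| = 7, |A ∩ B| = 0; needs |A ∩ B| / |A| < 1/3 — true.
(d) team-app: |A| = 6, |A ∩ B| = 3; needs |A ∖ B| = 2 — false.
(e) team-ml: |A| = 7, |A ∩ B| = 6; needs |A ∩ B| / |A| > 3/4 — true.

3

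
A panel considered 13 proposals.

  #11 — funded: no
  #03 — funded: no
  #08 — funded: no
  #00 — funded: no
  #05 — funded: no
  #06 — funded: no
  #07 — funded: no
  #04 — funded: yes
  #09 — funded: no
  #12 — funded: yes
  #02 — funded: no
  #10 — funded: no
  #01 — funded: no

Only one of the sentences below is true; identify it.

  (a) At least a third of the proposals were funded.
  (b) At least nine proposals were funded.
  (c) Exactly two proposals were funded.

(c)

|A| = 13, |A ∩ B| = 2, |A ∖ B| = 11.
(a) requires |A ∩ B| / |A| ≥ 1/3: false.
(b) requires |A ∩ B| ≥ 9: false.
(c) requires |A ∩ B| = 2: true.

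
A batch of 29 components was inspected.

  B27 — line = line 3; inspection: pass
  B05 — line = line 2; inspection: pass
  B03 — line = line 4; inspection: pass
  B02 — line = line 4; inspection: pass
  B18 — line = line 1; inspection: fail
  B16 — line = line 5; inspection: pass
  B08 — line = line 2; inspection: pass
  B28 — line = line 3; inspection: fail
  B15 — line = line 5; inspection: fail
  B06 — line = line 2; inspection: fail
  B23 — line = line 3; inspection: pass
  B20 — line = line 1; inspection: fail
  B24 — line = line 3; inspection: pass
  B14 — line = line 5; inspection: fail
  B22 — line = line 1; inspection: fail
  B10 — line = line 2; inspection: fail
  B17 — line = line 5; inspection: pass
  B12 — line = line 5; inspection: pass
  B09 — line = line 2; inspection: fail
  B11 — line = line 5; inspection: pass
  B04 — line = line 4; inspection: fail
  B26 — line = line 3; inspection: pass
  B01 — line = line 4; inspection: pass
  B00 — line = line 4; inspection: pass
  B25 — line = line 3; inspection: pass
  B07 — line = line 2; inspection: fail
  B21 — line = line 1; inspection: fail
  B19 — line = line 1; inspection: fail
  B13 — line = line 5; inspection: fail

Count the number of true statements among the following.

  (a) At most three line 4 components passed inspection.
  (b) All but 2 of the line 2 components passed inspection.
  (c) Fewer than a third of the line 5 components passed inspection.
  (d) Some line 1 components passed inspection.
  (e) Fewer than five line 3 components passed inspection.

0

(a) line 4: |A| = 5, |A ∩ B| = 4; needs |A ∩ B| ≤ 3 — false.
(b) line 2: |A| = 6, |A ∩ B| = 2; needs |A ∖ B| = 2 — false.
(c) line 5: |A| = 7, |A ∩ B| = 4; needs |A ∩ B| / |A| < 1/3 — false.
(d) line 1: |A| = 5, |A ∩ B| = 0; needs A ∩ B ≠ ∅ (|A ∩ B| ≥ 1) — false.
(e) line 3: |A| = 6, |A ∩ B| = 5; needs |A ∩ B| < 5 — false.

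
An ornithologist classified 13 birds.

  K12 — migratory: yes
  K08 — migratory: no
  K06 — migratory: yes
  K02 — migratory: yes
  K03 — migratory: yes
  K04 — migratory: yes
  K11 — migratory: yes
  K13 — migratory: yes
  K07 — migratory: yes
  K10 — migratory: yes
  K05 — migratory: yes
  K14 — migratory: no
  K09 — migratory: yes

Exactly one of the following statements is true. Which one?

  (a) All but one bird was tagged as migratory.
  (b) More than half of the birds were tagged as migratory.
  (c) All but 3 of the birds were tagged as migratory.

(b)

|A| = 13, |A ∩ B| = 11, |A ∖ B| = 2.
(a) requires |A ∖ B| = 1: false.
(b) requires |A ∩ B| > |A ∖ B|: true.
(c) requires |A ∖ B| = 3: false.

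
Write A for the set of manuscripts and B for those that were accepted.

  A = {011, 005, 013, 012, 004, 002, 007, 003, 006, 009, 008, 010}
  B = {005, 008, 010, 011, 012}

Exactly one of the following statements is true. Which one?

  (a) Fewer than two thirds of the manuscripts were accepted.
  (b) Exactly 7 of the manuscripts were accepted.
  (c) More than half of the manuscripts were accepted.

(a)

|A| = 12, |A ∩ B| = 5, |A ∖ B| = 7.
(a) requires |A ∩ B| / |A| < 2/3: true.
(b) requires |A ∩ B| = 7: false.
(c) requires |A ∩ B| > |A ∖ B|: false.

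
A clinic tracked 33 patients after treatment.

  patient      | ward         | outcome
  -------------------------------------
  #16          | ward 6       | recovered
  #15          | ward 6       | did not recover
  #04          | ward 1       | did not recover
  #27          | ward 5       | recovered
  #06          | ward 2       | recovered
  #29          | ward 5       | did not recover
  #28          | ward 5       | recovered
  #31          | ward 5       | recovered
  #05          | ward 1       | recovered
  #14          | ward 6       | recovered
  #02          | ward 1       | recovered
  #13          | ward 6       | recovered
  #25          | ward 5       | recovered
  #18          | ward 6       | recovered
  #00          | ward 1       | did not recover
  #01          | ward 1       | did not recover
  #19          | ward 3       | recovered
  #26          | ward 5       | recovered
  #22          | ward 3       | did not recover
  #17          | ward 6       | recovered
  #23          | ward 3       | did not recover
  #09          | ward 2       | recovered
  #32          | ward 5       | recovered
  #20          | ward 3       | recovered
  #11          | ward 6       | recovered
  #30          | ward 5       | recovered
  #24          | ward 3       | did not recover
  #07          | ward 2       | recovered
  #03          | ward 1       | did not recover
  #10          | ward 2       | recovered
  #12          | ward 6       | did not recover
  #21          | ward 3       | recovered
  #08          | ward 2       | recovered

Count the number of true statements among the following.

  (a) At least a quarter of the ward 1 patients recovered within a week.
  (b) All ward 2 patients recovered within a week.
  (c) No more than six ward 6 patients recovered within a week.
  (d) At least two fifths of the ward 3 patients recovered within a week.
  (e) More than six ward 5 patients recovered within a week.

5

(a) ward 1: |A| = 6, |A ∩ B| = 2; needs |A ∩ B| / |A| ≥ 1/4 — true.
(b) ward 2: |A| = 5, |A ∩ B| = 5; needs A ⊆ B, i.e. every element of A is in B (|A ∖ B| = 0) — true.
(c) ward 6: |A| = 8, |A ∩ B| = 6; needs |A ∩ B| ≤ 6 — true.
(d) ward 3: |A| = 6, |A ∩ B| = 3; needs |A ∩ B| / |A| ≥ 2/5 — true.
(e) ward 5: |A| = 8, |A ∩ B| = 7; needs |A ∩ B| > 6 — true.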